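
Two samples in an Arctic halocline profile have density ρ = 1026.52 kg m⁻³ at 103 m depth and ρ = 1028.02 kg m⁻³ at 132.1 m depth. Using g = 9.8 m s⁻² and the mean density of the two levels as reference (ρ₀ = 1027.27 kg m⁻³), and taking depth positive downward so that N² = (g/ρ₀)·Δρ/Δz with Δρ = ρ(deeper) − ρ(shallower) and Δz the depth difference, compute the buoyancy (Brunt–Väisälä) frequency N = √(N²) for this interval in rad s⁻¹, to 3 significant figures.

Δρ = 1028.02 − 1026.52 = 1.50 kg m⁻³ over Δz = 132.1 − 103 = 29.1 m.
N² = (9.8/1027.27) × (1.50/29.1) = 4.9174 × 10⁻⁴ s⁻².
N = √(4.9174 × 10⁻⁴) = 0.022175 rad s⁻¹ ≈ 0.0222 rad s⁻¹.

0.0222 rad s⁻¹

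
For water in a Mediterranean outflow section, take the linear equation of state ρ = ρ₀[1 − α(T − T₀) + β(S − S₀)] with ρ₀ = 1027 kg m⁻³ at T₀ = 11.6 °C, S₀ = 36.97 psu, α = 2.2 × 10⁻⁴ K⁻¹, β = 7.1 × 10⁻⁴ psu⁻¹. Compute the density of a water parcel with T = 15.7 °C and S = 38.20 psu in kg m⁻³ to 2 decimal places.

1026.97 kg m⁻³

T − T₀ = +4.1 K, S − S₀ = +1.23 psu.
Bracket = 1 − α·(+4.1) + β·(+1.23) = 1 + (-2.87 × 10⁻⁵) = 0.9999713.
ρ = 1027 × 0.9999713 = 1026.97 kg m⁻³.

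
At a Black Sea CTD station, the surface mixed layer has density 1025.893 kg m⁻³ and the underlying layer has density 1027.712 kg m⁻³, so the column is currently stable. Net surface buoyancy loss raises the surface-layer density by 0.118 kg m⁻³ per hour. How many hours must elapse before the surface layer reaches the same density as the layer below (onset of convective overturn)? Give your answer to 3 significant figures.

15.4 hours

Density deficit of the surface layer: 1027.712 − 1025.893 = 1.819 kg m⁻³.
Required change = 1.819 / 0.118 = 15.4 hours.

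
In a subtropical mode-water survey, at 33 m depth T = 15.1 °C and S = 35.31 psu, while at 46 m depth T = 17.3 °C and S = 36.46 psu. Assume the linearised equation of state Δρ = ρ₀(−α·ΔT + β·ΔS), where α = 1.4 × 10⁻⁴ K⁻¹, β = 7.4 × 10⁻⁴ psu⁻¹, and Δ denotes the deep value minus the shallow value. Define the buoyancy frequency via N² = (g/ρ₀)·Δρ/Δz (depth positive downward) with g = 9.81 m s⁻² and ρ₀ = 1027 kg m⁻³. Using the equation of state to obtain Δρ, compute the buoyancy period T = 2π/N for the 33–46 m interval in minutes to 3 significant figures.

5.17 min

ΔT = +2.2 K, ΔS = +1.15 psu (deep − shallow).
Δρ/ρ₀ = −αΔT + βΔS = -3.08 × 10⁻⁴ + 8.51 × 10⁻⁴ = 5.43 × 10⁻⁴, so Δρ ≈ 0.5577 kg m⁻³.
N² = (g/ρ₀)·Δρ/Δz = g·(Δρ/ρ₀)/Δz = 9.81 × 5.43 × 10⁻⁴ / 13 = 4.0976 × 10⁻⁴ s⁻².
N = √(4.0976 × 10⁻⁴) = 0.020243 rad s⁻¹ → T = 2π/N = 310.39 s = 5.1732 min ≈ 5.17 min.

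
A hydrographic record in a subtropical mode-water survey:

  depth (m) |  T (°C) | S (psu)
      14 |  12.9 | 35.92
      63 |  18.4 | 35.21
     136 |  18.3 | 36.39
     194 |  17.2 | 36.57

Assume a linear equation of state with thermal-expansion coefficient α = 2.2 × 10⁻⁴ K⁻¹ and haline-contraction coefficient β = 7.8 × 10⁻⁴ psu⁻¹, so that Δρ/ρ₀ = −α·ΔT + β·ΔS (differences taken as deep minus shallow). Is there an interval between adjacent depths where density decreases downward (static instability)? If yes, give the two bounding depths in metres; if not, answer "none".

Evaluate Δρ/ρ₀ = −αΔT + βΔS across each adjacent pair:
  14–63 m: −αΔT+βΔS = −(2.2 × 10⁻⁴)(+5.5)+(7.8 × 10⁻⁴)(-0.71) = -1.8 × 10⁻³ → UNSTABLE
  63–136 m: −αΔT+βΔS = −(2.2 × 10⁻⁴)(-0.1)+(7.8 × 10⁻⁴)(+1.18) = 9.4 × 10⁻⁴ → stable
  136–194 m: −αΔT+βΔS = −(2.2 × 10⁻⁴)(-1.1)+(7.8 × 10⁻⁴)(+0.18) = 3.8 × 10⁻⁴ → stable
The 14–63 m interval has Δρ < 0: lighter water underlies denser water.

14–63 m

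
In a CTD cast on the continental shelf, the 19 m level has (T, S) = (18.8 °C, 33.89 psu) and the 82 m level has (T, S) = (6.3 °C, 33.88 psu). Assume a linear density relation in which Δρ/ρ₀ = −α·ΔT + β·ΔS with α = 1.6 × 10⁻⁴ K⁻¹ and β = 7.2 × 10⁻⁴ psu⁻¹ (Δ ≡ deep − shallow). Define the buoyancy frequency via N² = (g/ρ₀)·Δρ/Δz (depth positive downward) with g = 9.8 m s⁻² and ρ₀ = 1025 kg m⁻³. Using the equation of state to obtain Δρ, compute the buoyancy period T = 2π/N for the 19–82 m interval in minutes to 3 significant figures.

ΔT = -12.5 K, ΔS = -0.01 psu (deep − shallow).
Δρ/ρ₀ = −αΔT + βΔS = 2.00 × 10⁻³ − 7.20 × 10⁻⁶ = 1.9928 × 10⁻³, so Δρ ≈ 2.043 kg m⁻³.
N² = (g/ρ₀)·Δρ/Δz = g·(Δρ/ρ₀)/Δz = 9.8 × 1.9928 × 10⁻³ / 63 = 3.0999 × 10⁻⁴ s⁻².
N = √(3.0999 × 10⁻⁴) = 0.017607 rad s⁻¹ → T = 2π/N = 356.86 s = 5.9477 min ≈ 5.95 min.

5.95 min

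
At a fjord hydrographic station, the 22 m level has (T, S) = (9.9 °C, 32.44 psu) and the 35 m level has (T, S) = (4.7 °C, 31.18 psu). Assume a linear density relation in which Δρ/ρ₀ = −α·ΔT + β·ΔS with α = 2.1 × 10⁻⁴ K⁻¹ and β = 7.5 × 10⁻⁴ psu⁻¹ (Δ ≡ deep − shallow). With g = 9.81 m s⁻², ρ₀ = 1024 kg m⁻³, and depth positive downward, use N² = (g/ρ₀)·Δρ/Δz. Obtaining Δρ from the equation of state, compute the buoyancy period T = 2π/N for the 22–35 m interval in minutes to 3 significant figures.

ΔT = -5.2 K, ΔS = -1.26 psu (deep − shallow).
Δρ/ρ₀ = −αΔT + βΔS = 1.092 × 10⁻³ − 9.45 × 10⁻⁴ = 1.47 × 10⁻⁴, so Δρ ≈ 0.1505 kg m⁻³.
N² = (g/ρ₀)·Δρ/Δz = g·(Δρ/ρ₀)/Δz = 9.81 × 1.47 × 10⁻⁴ / 13 = 1.1093 × 10⁻⁴ s⁻².
N = √(1.1093 × 10⁻⁴) = 0.010532 rad s⁻¹ → T = 2π/N = 596.58 s = 9.9430 min ≈ 9.94 min.

9.94 min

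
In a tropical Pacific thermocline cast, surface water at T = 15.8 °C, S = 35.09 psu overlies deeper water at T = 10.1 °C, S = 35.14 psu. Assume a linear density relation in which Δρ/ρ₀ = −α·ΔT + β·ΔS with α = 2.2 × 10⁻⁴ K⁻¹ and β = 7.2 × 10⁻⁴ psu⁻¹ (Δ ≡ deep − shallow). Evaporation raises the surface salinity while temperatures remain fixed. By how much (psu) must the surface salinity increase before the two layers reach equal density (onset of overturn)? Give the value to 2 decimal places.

1.79 psu

Neutral buoyancy requires −α(T_deep − T_surf) + β(S_deep − S_surf′) = 0.
S_surf′ = S_deep − (α/β)·ΔT = 35.14 − (2.2 × 10⁻⁴/7.2 × 10⁻⁴)·(-5.7) = 36.8817 psu.
Increase required: 36.8817 − 35.09 = 1.7917 psu.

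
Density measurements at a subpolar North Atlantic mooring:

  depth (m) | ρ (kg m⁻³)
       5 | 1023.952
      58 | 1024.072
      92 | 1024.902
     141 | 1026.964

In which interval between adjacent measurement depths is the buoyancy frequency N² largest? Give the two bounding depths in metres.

92–141 m

Compute the density gradient over each adjacent pair:
  5–58 m: Δρ/Δz = 0.120/53 = 2.3 × 10⁻³ kg m⁻⁴
  58–92 m: Δρ/Δz = 0.830/34 = 0.024 kg m⁻⁴
  92–141 m: Δρ/Δz = 2.062/49 = 0.042 kg m⁻⁴
The largest gradient is in the 92–141 m interval — the pycnocline.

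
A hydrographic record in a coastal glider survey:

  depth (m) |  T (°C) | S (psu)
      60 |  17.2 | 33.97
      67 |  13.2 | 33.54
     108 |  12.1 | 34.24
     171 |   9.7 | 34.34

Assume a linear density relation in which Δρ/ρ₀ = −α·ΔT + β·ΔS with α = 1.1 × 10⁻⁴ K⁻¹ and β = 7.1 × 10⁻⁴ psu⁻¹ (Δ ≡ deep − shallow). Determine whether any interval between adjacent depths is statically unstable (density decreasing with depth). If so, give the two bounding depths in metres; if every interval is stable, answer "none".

Evaluate Δρ/ρ₀ = −αΔT + βΔS across each adjacent pair:
  60–67 m: −αΔT+βΔS = −(1.1 × 10⁻⁴)(-4.0)+(7.1 × 10⁻⁴)(-0.43) = 1.3 × 10⁻⁴ → stable
  67–108 m: −αΔT+βΔS = −(1.1 × 10⁻⁴)(-1.1)+(7.1 × 10⁻⁴)(+0.70) = 6.2 × 10⁻⁴ → stable
  108–171 m: −αΔT+βΔS = −(1.1 × 10⁻⁴)(-2.4)+(7.1 × 10⁻⁴)(+0.10) = 3.4 × 10⁻⁴ → stable
Every interval has Δρ > 0: the column is stably stratified throughout.

none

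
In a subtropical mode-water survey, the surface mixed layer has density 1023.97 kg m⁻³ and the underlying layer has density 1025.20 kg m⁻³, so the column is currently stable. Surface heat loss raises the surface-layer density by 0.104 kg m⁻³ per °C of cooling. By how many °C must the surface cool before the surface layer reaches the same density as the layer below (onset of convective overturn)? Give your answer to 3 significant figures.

Density deficit of the surface layer: 1025.20 − 1023.97 = 1.23 kg m⁻³.
Required change = 1.23 / 0.104 = 11.8 °C.

11.8 °C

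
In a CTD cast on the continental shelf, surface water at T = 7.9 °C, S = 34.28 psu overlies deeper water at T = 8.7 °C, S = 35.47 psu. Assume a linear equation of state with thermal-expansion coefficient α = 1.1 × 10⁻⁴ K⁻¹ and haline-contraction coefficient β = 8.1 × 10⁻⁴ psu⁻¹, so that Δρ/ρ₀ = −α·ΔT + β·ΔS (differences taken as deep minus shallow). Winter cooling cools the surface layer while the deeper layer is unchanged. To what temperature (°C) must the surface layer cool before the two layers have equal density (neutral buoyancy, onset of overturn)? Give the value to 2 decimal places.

Neutral buoyancy requires Δρ = 0, i.e. −α(T_deep − T_surf′) + β(S_deep − S_surf) = 0.
T_surf′ = T_deep − (β/α)·ΔS = 8.7 − (8.1 × 10⁻⁴/1.1 × 10⁻⁴)·(+1.19) = -0.0627 °C.
Cooling required: 7.9 − (-0.0627) = 7.9627 °C.

-0.06 °C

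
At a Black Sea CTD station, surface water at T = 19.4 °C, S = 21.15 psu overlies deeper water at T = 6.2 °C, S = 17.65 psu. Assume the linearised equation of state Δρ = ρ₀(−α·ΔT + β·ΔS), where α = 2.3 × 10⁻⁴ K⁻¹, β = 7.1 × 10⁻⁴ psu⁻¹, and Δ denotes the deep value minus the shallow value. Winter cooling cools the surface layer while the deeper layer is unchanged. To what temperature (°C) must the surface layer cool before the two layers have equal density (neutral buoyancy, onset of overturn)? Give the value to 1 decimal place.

17.0 °C

Neutral buoyancy requires Δρ = 0, i.e. −α(T_deep − T_surf′) + β(S_deep − S_surf) = 0.
T_surf′ = T_deep − (β/α)·ΔS = 6.2 − (7.1 × 10⁻⁴/2.3 × 10⁻⁴)·(-3.50) = 17.004 °C.
Cooling required: 19.4 − (17.004) = 2.396 °C.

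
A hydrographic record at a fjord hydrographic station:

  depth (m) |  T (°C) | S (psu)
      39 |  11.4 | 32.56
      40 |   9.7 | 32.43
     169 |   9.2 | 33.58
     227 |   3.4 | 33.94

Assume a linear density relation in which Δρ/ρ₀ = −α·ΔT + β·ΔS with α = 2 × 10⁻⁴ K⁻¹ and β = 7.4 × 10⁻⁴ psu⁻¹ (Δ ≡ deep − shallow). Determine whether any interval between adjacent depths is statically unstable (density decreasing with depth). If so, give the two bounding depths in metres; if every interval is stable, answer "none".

none

Evaluate Δρ/ρ₀ = −αΔT + βΔS across each adjacent pair:
  39–40 m: −αΔT+βΔS = −(2 × 10⁻⁴)(-1.7)+(7.4 × 10⁻⁴)(-0.13) = 2.4 × 10⁻⁴ → stable
  40–169 m: −αΔT+βΔS = −(2 × 10⁻⁴)(-0.5)+(7.4 × 10⁻⁴)(+1.15) = 9.5 × 10⁻⁴ → stable
  169–227 m: −αΔT+βΔS = −(2 × 10⁻⁴)(-5.8)+(7.4 × 10⁻⁴)(+0.36) = 1.4 × 10⁻³ → stable
Every interval has Δρ > 0: the column is stably stratified throughout.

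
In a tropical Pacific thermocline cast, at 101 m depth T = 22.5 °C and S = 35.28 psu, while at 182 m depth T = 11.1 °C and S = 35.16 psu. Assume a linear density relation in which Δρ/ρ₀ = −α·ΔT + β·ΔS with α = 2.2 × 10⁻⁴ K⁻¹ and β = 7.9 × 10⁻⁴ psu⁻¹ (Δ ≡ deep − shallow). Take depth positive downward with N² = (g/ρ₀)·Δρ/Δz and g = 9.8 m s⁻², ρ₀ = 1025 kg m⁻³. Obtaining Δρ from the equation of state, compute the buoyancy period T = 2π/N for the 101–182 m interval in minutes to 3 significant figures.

6.13 min

ΔT = -11.4 K, ΔS = -0.12 psu (deep − shallow).
Δρ/ρ₀ = −αΔT + βΔS = 2.508 × 10⁻³ − 9.48 × 10⁻⁵ = 2.4132 × 10⁻³, so Δρ ≈ 2.474 kg m⁻³.
N² = (g/ρ₀)·Δρ/Δz = g·(Δρ/ρ₀)/Δz = 9.8 × 2.4132 × 10⁻³ / 81 = 2.9197 × 10⁻⁴ s⁻².
N = √(2.9197 × 10⁻⁴) = 0.017087 rad s⁻¹ → T = 2π/N = 367.72 s = 6.1287 min ≈ 6.13 min.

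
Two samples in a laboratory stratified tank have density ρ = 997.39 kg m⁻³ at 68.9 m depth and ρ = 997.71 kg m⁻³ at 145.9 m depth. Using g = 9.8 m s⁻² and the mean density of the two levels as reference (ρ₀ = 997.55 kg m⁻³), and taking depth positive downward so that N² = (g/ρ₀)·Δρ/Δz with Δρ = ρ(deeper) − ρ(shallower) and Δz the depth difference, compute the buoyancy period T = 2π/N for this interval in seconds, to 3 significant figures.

Δρ = 997.71 − 997.39 = 0.32 kg m⁻³ over Δz = 145.9 − 68.9 = 77 m.
N² = (9.8/997.55) × (0.32/77) = 4.0827 × 10⁻⁵ s⁻².
N = √(4.0827 × 10⁻⁵) = 6.3896 × 10⁻³ rad s⁻¹, so T = 2π/N = 983.35 s ≈ 983 s.

983 s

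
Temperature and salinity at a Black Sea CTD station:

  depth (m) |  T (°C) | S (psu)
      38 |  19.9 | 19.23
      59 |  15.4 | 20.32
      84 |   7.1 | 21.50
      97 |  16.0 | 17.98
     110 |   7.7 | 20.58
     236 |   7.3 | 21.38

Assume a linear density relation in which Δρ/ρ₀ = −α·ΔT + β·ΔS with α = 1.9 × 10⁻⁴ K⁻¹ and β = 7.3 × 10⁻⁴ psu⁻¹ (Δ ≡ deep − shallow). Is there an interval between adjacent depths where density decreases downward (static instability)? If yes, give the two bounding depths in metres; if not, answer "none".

84–97 m

Evaluate Δρ/ρ₀ = −αΔT + βΔS across each adjacent pair:
  38–59 m: −αΔT+βΔS = −(1.9 × 10⁻⁴)(-4.5)+(7.3 × 10⁻⁴)(+1.09) = 1.7 × 10⁻³ → stable
  59–84 m: −αΔT+βΔS = −(1.9 × 10⁻⁴)(-8.3)+(7.3 × 10⁻⁴)(+1.18) = 2.4 × 10⁻³ → stable
  84–97 m: −αΔT+βΔS = −(1.9 × 10⁻⁴)(+8.9)+(7.3 × 10⁻⁴)(-3.52) = -4.3 × 10⁻³ → UNSTABLE
  97–110 m: −αΔT+βΔS = −(1.9 × 10⁻⁴)(-8.3)+(7.3 × 10⁻⁴)(+2.60) = 3.5 × 10⁻³ → stable
  110–236 m: −αΔT+βΔS = −(1.9 × 10⁻⁴)(-0.4)+(7.3 × 10⁻⁴)(+0.80) = 6.6 × 10⁻⁴ → stable
The 84–97 m interval has Δρ < 0: lighter water underlies denser water.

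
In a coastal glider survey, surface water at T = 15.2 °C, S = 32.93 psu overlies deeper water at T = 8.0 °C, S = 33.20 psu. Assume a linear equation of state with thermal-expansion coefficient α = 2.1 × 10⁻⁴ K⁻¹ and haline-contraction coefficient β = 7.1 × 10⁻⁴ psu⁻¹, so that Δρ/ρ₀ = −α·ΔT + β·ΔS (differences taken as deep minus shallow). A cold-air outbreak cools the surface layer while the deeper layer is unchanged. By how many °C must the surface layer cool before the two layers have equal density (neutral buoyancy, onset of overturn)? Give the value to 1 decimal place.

Neutral buoyancy requires Δρ = 0, i.e. −α(T_deep − T_surf′) + β(S_deep − S_surf) = 0.
T_surf′ = T_deep − (β/α)·ΔS = 8.0 − (7.1 × 10⁻⁴/2.1 × 10⁻⁴)·(+0.27) = 7.087 °C.
Cooling required: 15.2 − (7.087) = 8.113 °C.

8.1 °C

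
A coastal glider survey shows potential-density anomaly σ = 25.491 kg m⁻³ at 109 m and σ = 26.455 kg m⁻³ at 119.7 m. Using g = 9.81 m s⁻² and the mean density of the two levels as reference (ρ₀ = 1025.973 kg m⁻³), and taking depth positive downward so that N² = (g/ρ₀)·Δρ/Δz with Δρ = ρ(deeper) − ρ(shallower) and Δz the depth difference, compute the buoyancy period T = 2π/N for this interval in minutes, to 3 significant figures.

Δρ = 1026.455 − 1025.491 = 0.964 kg m⁻³ over Δz = 119.7 − 109 = 10.7 m.
N² = (9.81/1025.973) × (0.964/10.7) = 8.6144 × 10⁻⁴ s⁻².
N = √(8.6144 × 10⁻⁴) = 0.029350 rad s⁻¹, so T = 2π/N = 214.08 s = 3.5680 min ≈ 3.57 min.

3.57 min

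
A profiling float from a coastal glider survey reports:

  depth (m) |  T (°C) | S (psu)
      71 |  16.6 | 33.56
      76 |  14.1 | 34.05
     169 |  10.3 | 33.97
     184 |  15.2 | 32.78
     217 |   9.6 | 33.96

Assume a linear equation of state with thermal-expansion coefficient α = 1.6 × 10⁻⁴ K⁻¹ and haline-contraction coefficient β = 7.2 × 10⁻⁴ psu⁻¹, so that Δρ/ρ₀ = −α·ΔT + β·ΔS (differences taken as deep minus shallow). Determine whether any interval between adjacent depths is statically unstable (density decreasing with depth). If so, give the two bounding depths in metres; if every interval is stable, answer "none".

169–184 m

Evaluate Δρ/ρ₀ = −αΔT + βΔS across each adjacent pair:
  71–76 m: −αΔT+βΔS = −(1.6 × 10⁻⁴)(-2.5)+(7.2 × 10⁻⁴)(+0.49) = 7.5 × 10⁻⁴ → stable
  76–169 m: −αΔT+βΔS = −(1.6 × 10⁻⁴)(-3.8)+(7.2 × 10⁻⁴)(-0.08) = 5.5 × 10⁻⁴ → stable
  169–184 m: −αΔT+βΔS = −(1.6 × 10⁻⁴)(+4.9)+(7.2 × 10⁻⁴)(-1.19) = -1.6 × 10⁻³ → UNSTABLE
  184–217 m: −αΔT+βΔS = −(1.6 × 10⁻⁴)(-5.6)+(7.2 × 10⁻⁴)(+1.18) = 1.7 × 10⁻³ → stable
The 169–184 m interval has Δρ < 0: lighter water underlies denser water.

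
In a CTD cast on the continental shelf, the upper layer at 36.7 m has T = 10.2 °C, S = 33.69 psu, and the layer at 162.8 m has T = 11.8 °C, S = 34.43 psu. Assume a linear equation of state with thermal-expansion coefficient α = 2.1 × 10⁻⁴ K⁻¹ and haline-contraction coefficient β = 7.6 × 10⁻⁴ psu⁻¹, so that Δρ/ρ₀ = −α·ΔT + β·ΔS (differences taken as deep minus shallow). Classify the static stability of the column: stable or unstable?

ΔT = 11.8 − 10.2 = +1.6 K and ΔS = 34.43 − 33.69 = +0.74 psu (deep − shallow).
−αΔT = -3.36 × 10⁻⁴; βΔS = 5.624 × 10⁻⁴; sum Δρ/ρ₀ = 2.264 × 10⁻⁴.
Δρ/ρ₀ > 0, so Δρ > 0: deeper water is denser → statically stable.

stable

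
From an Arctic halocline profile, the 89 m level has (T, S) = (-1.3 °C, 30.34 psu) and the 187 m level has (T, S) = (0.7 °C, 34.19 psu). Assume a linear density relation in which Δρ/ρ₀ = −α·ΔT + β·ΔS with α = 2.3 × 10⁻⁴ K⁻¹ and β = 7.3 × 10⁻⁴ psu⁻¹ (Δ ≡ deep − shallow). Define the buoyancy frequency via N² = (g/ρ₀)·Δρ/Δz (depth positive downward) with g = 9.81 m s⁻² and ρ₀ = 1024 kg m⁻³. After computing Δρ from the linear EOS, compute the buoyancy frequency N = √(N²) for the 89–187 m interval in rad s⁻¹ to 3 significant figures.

ΔT = +2.0 K, ΔS = +3.85 psu (deep − shallow).
Δρ/ρ₀ = −αΔT + βΔS = -4.60 × 10⁻⁴ + 2.8105 × 10⁻³ = 2.3505 × 10⁻³, so Δρ ≈ 2.407 kg m⁻³.
N² = (g/ρ₀)·Δρ/Δz = g·(Δρ/ρ₀)/Δz = 9.81 × 2.3505 × 10⁻³ / 98 = 2.3529 × 10⁻⁴ s⁻².
N = √(2.3529 × 10⁻⁴) = 0.015339 rad s⁻¹ ≈ 0.0153 rad s⁻¹.

0.0153 rad s⁻¹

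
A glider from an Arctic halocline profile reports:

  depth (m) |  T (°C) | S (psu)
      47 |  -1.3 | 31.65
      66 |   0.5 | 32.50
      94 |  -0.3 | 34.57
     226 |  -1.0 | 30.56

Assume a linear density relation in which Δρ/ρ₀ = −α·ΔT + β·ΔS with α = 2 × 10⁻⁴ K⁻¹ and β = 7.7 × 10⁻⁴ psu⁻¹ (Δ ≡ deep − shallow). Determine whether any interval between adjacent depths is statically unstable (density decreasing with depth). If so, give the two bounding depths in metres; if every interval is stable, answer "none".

Evaluate Δρ/ρ₀ = −αΔT + βΔS across each adjacent pair:
  47–66 m: −αΔT+βΔS = −(2 × 10⁻⁴)(+1.8)+(7.7 × 10⁻⁴)(+0.85) = 2.9 × 10⁻⁴ → stable
  66–94 m: −αΔT+βΔS = −(2 × 10⁻⁴)(-0.8)+(7.7 × 10⁻⁴)(+2.07) = 1.8 × 10⁻³ → stable
  94–226 m: −αΔT+βΔS = −(2 × 10⁻⁴)(-0.7)+(7.7 × 10⁻⁴)(-4.01) = -2.9 × 10⁻³ → UNSTABLE
The 94–226 m interval has Δρ < 0: lighter water underlies denser water.

94–226 m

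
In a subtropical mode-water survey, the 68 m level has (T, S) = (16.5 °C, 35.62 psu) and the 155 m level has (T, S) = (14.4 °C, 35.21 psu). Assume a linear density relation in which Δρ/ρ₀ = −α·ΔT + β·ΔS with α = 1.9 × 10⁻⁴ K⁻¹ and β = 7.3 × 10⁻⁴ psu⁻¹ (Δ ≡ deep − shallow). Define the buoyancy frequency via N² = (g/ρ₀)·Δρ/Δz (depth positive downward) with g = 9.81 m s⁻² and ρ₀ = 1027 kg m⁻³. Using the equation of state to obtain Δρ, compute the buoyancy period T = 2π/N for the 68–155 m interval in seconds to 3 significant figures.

ΔT = -2.1 K, ΔS = -0.41 psu (deep − shallow).
Δρ/ρ₀ = −αΔT + βΔS = 3.99 × 10⁻⁴ − 2.993 × 10⁻⁴ = 9.97 × 10⁻⁵, so Δρ ≈ 0.1024 kg m⁻³.
N² = (g/ρ₀)·Δρ/Δz = g·(Δρ/ρ₀)/Δz = 9.81 × 9.97 × 10⁻⁵ / 87 = 1.1242 × 10⁻⁵ s⁻².
N = √(1.1242 × 10⁻⁵) = 3.3529 × 10⁻³ rad s⁻¹ → T = 2π/N = 1.8740 × 10³ s ≈ 1.87 × 10³ s.

1.87 × 10³ s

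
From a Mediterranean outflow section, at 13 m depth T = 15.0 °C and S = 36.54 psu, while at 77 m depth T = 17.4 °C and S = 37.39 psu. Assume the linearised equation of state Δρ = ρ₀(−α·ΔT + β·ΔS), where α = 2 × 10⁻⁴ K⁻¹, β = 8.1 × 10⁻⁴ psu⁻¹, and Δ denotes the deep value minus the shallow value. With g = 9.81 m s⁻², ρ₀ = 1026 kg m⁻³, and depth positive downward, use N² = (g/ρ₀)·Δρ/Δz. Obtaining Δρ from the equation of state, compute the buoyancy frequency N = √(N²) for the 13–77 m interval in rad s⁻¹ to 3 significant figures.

5.65 × 10⁻³ rad s⁻¹

ΔT = +2.4 K, ΔS = +0.85 psu (deep − shallow).
Δρ/ρ₀ = −αΔT + βΔS = -4.80 × 10⁻⁴ + 6.885 × 10⁻⁴ = 2.085 × 10⁻⁴, so Δρ ≈ 0.2139 kg m⁻³.
N² = (g/ρ₀)·Δρ/Δz = g·(Δρ/ρ₀)/Δz = 9.81 × 2.085 × 10⁻⁴ / 64 = 3.1959 × 10⁻⁵ s⁻².
N = √(3.1959 × 10⁻⁵) = 5.6532 × 10⁻³ rad s⁻¹ ≈ 5.65 × 10⁻³ rad s⁻¹.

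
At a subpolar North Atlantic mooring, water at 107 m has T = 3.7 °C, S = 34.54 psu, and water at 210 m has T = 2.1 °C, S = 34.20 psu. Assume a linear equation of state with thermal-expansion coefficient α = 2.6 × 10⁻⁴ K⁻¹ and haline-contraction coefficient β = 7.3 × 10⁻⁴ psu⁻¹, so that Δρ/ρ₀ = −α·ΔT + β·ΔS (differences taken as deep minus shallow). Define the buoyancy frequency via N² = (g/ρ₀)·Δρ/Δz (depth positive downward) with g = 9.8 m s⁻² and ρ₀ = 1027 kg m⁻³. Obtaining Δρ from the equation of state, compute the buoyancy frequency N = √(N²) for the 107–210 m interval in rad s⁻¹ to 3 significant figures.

ΔT = -1.6 K, ΔS = -0.34 psu (deep − shallow).
Δρ/ρ₀ = −αΔT + βΔS = 4.16 × 10⁻⁴ − 2.482 × 10⁻⁴ = 1.678 × 10⁻⁴, so Δρ ≈ 0.1723 kg m⁻³.
N² = (g/ρ₀)·Δρ/Δz = g·(Δρ/ρ₀)/Δz = 9.8 × 1.678 × 10⁻⁴ / 103 = 1.5965 × 10⁻⁵ s⁻².
N = √(1.5965 × 10⁻⁵) = 3.9956 × 10⁻³ rad s⁻¹ ≈ 4.00 × 10⁻³ rad s⁻¹.

4.00 × 10⁻³ rad s⁻¹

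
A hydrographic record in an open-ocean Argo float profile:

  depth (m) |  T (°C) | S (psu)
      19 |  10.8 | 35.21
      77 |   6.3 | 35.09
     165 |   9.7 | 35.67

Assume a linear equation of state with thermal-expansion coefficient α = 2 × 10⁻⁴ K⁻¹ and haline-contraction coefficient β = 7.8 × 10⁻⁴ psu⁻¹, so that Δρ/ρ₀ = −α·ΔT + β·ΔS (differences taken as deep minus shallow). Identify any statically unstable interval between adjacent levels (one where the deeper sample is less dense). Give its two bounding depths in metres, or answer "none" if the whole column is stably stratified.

77–165 m

Evaluate Δρ/ρ₀ = −αΔT + βΔS across each adjacent pair:
  19–77 m: −αΔT+βΔS = −(2 × 10⁻⁴)(-4.5)+(7.8 × 10⁻⁴)(-0.12) = 8.1 × 10⁻⁴ → stable
  77–165 m: −αΔT+βΔS = −(2 × 10⁻⁴)(+3.4)+(7.8 × 10⁻⁴)(+0.58) = -2.3 × 10⁻⁴ → UNSTABLE
The 77–165 m interval has Δρ < 0: lighter water underlies denser water.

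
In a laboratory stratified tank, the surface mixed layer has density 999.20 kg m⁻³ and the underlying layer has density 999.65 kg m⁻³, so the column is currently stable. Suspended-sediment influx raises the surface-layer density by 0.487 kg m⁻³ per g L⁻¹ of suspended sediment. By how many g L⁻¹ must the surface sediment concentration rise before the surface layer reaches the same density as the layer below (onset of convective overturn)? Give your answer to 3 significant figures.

0.924 g L⁻¹

Density deficit of the surface layer: 999.65 − 999.20 = 0.45 kg m⁻³.
Required change = 0.45 / 0.487 = 0.924 g L⁻¹.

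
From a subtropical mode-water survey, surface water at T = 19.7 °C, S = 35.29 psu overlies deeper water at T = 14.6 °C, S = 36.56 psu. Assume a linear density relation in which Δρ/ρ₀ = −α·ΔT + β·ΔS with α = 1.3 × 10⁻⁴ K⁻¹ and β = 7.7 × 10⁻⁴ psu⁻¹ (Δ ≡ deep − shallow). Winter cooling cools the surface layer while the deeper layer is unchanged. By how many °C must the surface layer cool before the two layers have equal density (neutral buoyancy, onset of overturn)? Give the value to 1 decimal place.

12.6 °C

Neutral buoyancy requires Δρ = 0, i.e. −α(T_deep − T_surf′) + β(S_deep − S_surf) = 0.
T_surf′ = T_deep − (β/α)·ΔS = 14.6 − (7.7 × 10⁻⁴/1.3 × 10⁻⁴)·(+1.27) = 7.078 °C.
Cooling required: 19.7 − (7.078) = 12.622 °C.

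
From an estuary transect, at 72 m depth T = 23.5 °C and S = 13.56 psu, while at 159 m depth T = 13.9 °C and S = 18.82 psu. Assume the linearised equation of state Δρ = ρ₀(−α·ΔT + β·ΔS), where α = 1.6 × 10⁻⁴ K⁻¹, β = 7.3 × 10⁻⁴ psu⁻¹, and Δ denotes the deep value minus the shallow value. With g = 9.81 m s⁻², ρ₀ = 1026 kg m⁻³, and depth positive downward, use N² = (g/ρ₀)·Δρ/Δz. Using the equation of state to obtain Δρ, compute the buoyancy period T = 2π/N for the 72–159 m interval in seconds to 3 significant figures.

ΔT = -9.6 K, ΔS = +5.26 psu (deep − shallow).
Δρ/ρ₀ = −αΔT + βΔS = 1.536 × 10⁻³ + 3.8398 × 10⁻³ = 5.3758 × 10⁻³, so Δρ ≈ 5.516 kg m⁻³.
N² = (g/ρ₀)·Δρ/Δz = g·(Δρ/ρ₀)/Δz = 9.81 × 5.3758 × 10⁻³ / 87 = 6.0617 × 10⁻⁴ s⁻².
N = √(6.0617 × 10⁻⁴) = 0.024621 rad s⁻¹ → T = 2π/N = 255.20 s ≈ 255 s.

255 s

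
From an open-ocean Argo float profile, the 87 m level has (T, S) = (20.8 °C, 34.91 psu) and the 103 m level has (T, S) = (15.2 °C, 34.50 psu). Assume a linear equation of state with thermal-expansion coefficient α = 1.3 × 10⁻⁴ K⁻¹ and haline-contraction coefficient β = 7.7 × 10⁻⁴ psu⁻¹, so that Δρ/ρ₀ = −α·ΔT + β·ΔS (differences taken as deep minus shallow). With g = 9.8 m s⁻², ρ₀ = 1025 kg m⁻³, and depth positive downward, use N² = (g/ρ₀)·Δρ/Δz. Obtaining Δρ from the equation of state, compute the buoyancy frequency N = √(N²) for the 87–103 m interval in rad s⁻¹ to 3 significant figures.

0.0159 rad s⁻¹

ΔT = -5.6 K, ΔS = -0.41 psu (deep − shallow).
Δρ/ρ₀ = −αΔT + βΔS = 7.28 × 10⁻⁴ − 3.157 × 10⁻⁴ = 4.123 × 10⁻⁴, so Δρ ≈ 0.4226 kg m⁻³.
N² = (g/ρ₀)·Δρ/Δz = g·(Δρ/ρ₀)/Δz = 9.8 × 4.123 × 10⁻⁴ / 16 = 2.5253 × 10⁻⁴ s⁻².
N = √(2.5253 × 10⁻⁴) = 0.015891 rad s⁻¹ ≈ 0.0159 rad s⁻¹.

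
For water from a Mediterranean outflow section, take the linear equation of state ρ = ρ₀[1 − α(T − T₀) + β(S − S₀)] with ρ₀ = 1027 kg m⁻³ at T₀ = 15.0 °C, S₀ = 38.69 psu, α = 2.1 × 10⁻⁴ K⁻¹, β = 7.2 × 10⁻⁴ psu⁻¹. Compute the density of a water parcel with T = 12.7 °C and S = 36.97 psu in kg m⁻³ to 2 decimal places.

T − T₀ = -2.3 K, S − S₀ = -1.72 psu.
Bracket = 1 − α·(-2.3) + β·(-1.72) = 1 + (-7.554 × 10⁻⁴) = 0.9992446.
ρ = 1027 × 0.9992446 = 1026.22 kg m⁻³.

1026.22 kg m⁻³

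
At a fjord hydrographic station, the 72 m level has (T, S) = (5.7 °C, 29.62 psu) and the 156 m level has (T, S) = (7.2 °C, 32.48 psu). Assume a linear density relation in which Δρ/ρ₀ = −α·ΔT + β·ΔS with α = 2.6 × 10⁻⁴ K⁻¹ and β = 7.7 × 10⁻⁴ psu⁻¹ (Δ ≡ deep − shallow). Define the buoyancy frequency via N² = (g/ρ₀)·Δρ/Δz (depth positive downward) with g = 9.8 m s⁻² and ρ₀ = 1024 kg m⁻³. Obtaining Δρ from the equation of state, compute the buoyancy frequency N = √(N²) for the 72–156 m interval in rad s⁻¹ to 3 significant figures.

0.0145 rad s⁻¹

ΔT = +1.5 K, ΔS = +2.86 psu (deep − shallow).
Δρ/ρ₀ = −αΔT + βΔS = -3.90 × 10⁻⁴ + 2.2022 × 10⁻³ = 1.8122 × 10⁻³, so Δρ ≈ 1.856 kg m⁻³.
N² = (g/ρ₀)·Δρ/Δz = g·(Δρ/ρ₀)/Δz = 9.8 × 1.8122 × 10⁻³ / 84 = 2.1142 × 10⁻⁴ s⁻².
N = √(2.1142 × 10⁻⁴) = 0.014540 rad s⁻¹ ≈ 0.0145 rad s⁻¹.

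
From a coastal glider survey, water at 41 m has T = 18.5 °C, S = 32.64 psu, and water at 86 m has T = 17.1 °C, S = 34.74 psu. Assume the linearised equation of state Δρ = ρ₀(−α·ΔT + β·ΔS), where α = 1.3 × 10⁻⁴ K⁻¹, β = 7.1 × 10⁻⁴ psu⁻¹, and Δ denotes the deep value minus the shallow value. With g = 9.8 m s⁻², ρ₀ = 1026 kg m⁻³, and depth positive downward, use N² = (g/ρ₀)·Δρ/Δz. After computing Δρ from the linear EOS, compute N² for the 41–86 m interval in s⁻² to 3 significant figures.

ΔT = -1.4 K, ΔS = +2.10 psu (deep − shallow).
Δρ/ρ₀ = −αΔT + βΔS = 1.82 × 10⁻⁴ + 1.491 × 10⁻³ = 1.673 × 10⁻³, so Δρ ≈ 1.716 kg m⁻³.
N² = (g/ρ₀)·Δρ/Δz = g·(Δρ/ρ₀)/Δz = 9.8 × 1.673 × 10⁻³ / 45 = 3.6434 × 10⁻⁴ s⁻² ≈ 3.64 × 10⁻⁴ s⁻².

3.64 × 10⁻⁴ s⁻²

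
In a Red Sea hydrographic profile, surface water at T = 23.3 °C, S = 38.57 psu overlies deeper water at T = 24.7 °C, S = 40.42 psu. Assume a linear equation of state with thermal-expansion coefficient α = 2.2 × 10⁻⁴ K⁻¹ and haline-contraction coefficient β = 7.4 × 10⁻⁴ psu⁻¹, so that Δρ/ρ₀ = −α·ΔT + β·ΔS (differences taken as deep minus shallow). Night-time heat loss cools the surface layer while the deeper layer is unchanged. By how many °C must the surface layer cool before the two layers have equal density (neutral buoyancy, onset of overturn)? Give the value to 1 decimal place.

Neutral buoyancy requires Δρ = 0, i.e. −α(T_deep − T_surf′) + β(S_deep − S_surf) = 0.
T_surf′ = T_deep − (β/α)·ΔS = 24.7 − (7.4 × 10⁻⁴/2.2 × 10⁻⁴)·(+1.85) = 18.477 °C.
Cooling required: 23.3 − (18.477) = 4.823 °C.

4.8 °C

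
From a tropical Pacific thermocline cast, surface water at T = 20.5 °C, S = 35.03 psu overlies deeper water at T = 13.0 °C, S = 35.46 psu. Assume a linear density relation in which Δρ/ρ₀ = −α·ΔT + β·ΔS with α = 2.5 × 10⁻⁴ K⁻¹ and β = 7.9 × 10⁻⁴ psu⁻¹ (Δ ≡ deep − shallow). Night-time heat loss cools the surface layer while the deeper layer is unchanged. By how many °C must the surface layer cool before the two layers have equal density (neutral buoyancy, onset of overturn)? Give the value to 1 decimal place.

Neutral buoyancy requires Δρ = 0, i.e. −α(T_deep − T_surf′) + β(S_deep − S_surf) = 0.
T_surf′ = T_deep − (β/α)·ΔS = 13.0 − (7.9 × 10⁻⁴/2.5 × 10⁻⁴)·(+0.43) = 11.641 °C.
Cooling required: 20.5 − (11.641) = 8.859 °C.

8.9 °C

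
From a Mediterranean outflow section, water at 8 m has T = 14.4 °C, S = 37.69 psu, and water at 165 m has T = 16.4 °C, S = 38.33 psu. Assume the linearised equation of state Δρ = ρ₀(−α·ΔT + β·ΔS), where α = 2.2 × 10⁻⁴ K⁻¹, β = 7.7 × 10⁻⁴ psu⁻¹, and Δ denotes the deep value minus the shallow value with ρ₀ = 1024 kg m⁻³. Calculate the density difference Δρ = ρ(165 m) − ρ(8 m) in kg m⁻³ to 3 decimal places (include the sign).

+0.054 kg m⁻³

ΔT = +2.0 K, ΔS = +0.64 psu (deep − shallow).
Δρ/ρ₀ = −(2.2 × 10⁻⁴)(+2.0) + (7.7 × 10⁻⁴)(+0.64) = 5.28 × 10⁻⁵.
Δρ = 1024 × (5.28 × 10⁻⁵) = +0.054 kg m⁻³.
Positive Δρ: denser below, stable.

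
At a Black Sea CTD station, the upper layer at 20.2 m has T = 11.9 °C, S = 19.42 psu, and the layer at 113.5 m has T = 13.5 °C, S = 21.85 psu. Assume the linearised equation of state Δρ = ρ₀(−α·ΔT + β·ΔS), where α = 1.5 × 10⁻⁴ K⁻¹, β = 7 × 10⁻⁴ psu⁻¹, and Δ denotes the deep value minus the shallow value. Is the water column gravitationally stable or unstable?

stable

ΔT = 13.5 − 11.9 = +1.6 K and ΔS = 21.85 − 19.42 = +2.43 psu (deep − shallow).
−αΔT = -2.40 × 10⁻⁴; βΔS = 1.701 × 10⁻³; sum Δρ/ρ₀ = 1.461 × 10⁻³.
Δρ/ρ₀ > 0, so Δρ > 0: deeper water is denser → statically stable.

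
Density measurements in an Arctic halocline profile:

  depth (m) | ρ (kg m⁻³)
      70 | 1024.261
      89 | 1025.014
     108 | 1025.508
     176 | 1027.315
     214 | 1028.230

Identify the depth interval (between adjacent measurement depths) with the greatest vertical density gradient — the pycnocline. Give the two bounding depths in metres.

70–89 m

Compute the density gradient over each adjacent pair:
  70–89 m: Δρ/Δz = 0.753/19 = 0.040 kg m⁻⁴
  89–108 m: Δρ/Δz = 0.494/19 = 0.026 kg m⁻⁴
  108–176 m: Δρ/Δz = 1.807/68 = 0.027 kg m⁻⁴
  176–214 m: Δρ/Δz = 0.915/38 = 0.024 kg m⁻⁴
The largest gradient is in the 70–89 m interval — the pycnocline.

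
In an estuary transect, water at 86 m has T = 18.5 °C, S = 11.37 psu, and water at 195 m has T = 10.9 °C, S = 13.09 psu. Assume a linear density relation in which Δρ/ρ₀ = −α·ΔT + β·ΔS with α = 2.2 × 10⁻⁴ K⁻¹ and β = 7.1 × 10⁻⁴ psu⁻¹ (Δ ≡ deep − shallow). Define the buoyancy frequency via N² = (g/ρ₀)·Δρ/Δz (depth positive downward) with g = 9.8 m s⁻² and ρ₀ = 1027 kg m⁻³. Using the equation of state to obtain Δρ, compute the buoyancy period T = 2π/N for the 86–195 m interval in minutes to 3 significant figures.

ΔT = -7.6 K, ΔS = +1.72 psu (deep − shallow).
Δρ/ρ₀ = −αΔT + βΔS = 1.672 × 10⁻³ + 1.2212 × 10⁻³ = 2.8932 × 10⁻³, so Δρ ≈ 2.971 kg m⁻³.
N² = (g/ρ₀)·Δρ/Δz = g·(Δρ/ρ₀)/Δz = 9.8 × 2.8932 × 10⁻³ / 109 = 2.6012 × 10⁻⁴ s⁻².
N = √(2.6012 × 10⁻⁴) = 0.016128 rad s⁻¹ → T = 2π/N = 389.58 s = 6.4930 min ≈ 6.49 min.

6.49 min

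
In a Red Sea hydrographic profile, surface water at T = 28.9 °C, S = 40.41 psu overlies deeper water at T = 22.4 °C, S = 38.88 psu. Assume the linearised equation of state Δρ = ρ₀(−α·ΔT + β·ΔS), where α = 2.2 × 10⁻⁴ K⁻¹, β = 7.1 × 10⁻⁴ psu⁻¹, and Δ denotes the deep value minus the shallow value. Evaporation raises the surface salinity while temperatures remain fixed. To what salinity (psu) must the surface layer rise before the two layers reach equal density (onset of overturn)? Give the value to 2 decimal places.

40.89 psu

Neutral buoyancy requires −α(T_deep − T_surf) + β(S_deep − S_surf′) = 0.
S_surf′ = S_deep − (α/β)·ΔT = 38.88 − (2.2 × 10⁻⁴/7.1 × 10⁻⁴)·(-6.5) = 40.8941 psu.
Increase required: 40.8941 − 40.41 = 0.4841 psu.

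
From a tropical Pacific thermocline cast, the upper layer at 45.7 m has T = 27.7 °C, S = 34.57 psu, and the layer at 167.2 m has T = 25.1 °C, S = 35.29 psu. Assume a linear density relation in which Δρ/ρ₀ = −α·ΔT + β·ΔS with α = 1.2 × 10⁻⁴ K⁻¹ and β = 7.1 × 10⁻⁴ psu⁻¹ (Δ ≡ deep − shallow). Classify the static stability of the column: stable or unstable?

stable

ΔT = 25.1 − 27.7 = -2.6 K and ΔS = 35.29 − 34.57 = +0.72 psu (deep − shallow).
−αΔT = 3.12 × 10⁻⁴; βΔS = 5.112 × 10⁻⁴; sum Δρ/ρ₀ = 8.232 × 10⁻⁴.
Δρ/ρ₀ > 0, so Δρ > 0: deeper water is denser → statically stable.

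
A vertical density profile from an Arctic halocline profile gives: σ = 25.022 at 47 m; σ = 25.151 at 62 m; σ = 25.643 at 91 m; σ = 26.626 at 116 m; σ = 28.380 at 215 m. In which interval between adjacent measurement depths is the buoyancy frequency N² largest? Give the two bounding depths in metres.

Compute the density gradient over each adjacent pair:
  47–62 m: Δρ/Δz = 0.129/15 = 8.6 × 10⁻³ kg m⁻⁴
  62–91 m: Δρ/Δz = 0.492/29 = 0.017 kg m⁻⁴
  91–116 m: Δρ/Δz = 0.983/25 = 0.039 kg m⁻⁴
  116–215 m: Δρ/Δz = 1.754/99 = 0.018 kg m⁻⁴
The largest gradient is in the 91–116 m interval — the pycnocline.

91–116 m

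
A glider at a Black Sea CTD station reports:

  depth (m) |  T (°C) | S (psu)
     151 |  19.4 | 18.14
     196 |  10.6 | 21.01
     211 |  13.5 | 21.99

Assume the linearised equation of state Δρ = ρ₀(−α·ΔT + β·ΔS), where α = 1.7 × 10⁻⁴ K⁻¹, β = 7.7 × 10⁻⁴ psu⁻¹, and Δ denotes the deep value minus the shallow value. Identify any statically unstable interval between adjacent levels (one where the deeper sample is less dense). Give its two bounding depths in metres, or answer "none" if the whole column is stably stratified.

none

Evaluate Δρ/ρ₀ = −αΔT + βΔS across each adjacent pair:
  151–196 m: −αΔT+βΔS = −(1.7 × 10⁻⁴)(-8.8)+(7.7 × 10⁻⁴)(+2.87) = 3.7 × 10⁻³ → stable
  196–211 m: −αΔT+βΔS = −(1.7 × 10⁻⁴)(+2.9)+(7.7 × 10⁻⁴)(+0.98) = 2.6 × 10⁻⁴ → stable
Every interval has Δρ > 0: the column is stably stratified throughout.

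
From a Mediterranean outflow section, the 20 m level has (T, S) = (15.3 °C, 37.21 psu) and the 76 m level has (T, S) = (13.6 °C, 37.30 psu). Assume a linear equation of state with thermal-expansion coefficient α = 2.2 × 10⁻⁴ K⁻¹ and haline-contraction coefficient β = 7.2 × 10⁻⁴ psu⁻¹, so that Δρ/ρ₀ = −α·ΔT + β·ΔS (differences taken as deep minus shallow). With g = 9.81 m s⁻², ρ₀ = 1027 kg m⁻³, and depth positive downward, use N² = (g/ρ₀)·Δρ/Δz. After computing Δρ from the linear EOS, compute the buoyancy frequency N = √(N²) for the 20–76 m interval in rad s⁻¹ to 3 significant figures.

ΔT = -1.7 K, ΔS = +0.09 psu (deep − shallow).
Δρ/ρ₀ = −αΔT + βΔS = 3.74 × 10⁻⁴ + 6.48 × 10⁻⁵ = 4.388 × 10⁻⁴, so Δρ ≈ 0.4506 kg m⁻³.
N² = (g/ρ₀)·Δρ/Δz = g·(Δρ/ρ₀)/Δz = 9.81 × 4.388 × 10⁻⁴ / 56 = 7.6868 × 10⁻⁵ s⁻².
N = √(7.6868 × 10⁻⁵) = 8.7674 × 10⁻³ rad s⁻¹ ≈ 8.77 × 10⁻³ rad s⁻¹.

8.77 × 10⁻³ rad s⁻¹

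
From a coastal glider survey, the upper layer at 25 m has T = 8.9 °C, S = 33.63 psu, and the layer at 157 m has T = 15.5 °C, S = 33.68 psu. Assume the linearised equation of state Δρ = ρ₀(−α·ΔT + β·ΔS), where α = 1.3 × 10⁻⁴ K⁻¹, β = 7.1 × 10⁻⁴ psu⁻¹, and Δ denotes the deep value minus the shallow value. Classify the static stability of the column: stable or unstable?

unstable

ΔT = 15.5 − 8.9 = +6.6 K and ΔS = 33.68 − 33.63 = +0.05 psu (deep − shallow).
−αΔT = -8.58 × 10⁻⁴; βΔS = 3.55 × 10⁻⁵; sum Δρ/ρ₀ = -8.225 × 10⁻⁴.
Δρ/ρ₀ < 0, so Δρ < 0: deeper water is lighter → statically unstable; the column would overturn.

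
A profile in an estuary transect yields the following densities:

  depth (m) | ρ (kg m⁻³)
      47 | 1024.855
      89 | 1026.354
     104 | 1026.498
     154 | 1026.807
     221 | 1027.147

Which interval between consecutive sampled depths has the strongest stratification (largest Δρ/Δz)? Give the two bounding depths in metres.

47–89 m

Compute the density gradient over each adjacent pair:
  47–89 m: Δρ/Δz = 1.499/42 = 0.036 kg m⁻⁴
  89–104 m: Δρ/Δz = 0.144/15 = 9.6 × 10⁻³ kg m⁻⁴
  104–154 m: Δρ/Δz = 0.309/50 = 6.2 × 10⁻³ kg m⁻⁴
  154–221 m: Δρ/Δz = 0.340/67 = 5.1 × 10⁻³ kg m⁻⁴
The largest gradient is in the 47–89 m interval — the pycnocline.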